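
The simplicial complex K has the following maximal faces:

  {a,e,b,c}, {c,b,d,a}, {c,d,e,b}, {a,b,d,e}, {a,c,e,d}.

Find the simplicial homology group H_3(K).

We work with the vertex ordering a < b < c < d < e. The simplices of K, each written with vertices in increasing order, are:

  0-simplices (5): a, b, c, d, e
  1-simplices (10): ab, ac, ad, ae, bc, bd, be, cd, ce, de
  2-simplices (10): abc, abd, abe, acd, ace, ade, bcd, bce, bde, cde
  3-simplices (5): abcd, abce, abde, acde, bcde

so the chain groups are C_0 ≅ Z^5, C_1 ≅ Z^10, C_2 ≅ Z^10, C_3 ≅ Z^5.

∂_1: C_1 → C_0 maps an edge to its endpoints' difference, ∂[p,q] = q − p. For instance
  ∂cd = d − c.
The 5×10 boundary matrix has rank 4 and Smith normal form diag(1,1,1,1).

The boundary map ∂_2: C_2 → C_1 sends each 2-simplex [p,q,r] to [q,r] − [p,r] + [p,q]. For instance
  ∂ade = de − ae + ad,
  ∂abc = bc − ac + ab.
The resulting 10×10 matrix has rank 6, and its Smith normal form has invariant factors (1,1,1,1,1,1).

∂_3: C_3 → C_2 sends each 3-simplex σ to the alternating sum Σ_i (−1)^i (σ with its i-th vertex removed). For instance
  ∂abde = bde − ade + abe − abd,
  ∂acde = cde − ade + ace − acd.
As a 10×5 matrix over Z this has rank 4, with invariant factors (1,1,1,1).

Now H_k = ker ∂_k / im ∂_{k+1}, so:

  H_3: rank ker ∂_3 − rank ∂_4 = (5 − 4) − 0 = 1, and there is no ∂_4, so H_3 = Z.

H_3 ≅ Z.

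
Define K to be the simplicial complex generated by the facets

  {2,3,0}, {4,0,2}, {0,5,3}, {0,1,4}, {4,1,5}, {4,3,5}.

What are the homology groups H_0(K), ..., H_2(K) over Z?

Take the total order 0 < 1 < 2 < 3 < 4 < 5 on the vertex set. Then K (dimension 2) consists of the simplices:

  0-simplices (6): [0], [1], [2], [3], [4], [5]
  1-simplices (12): [0,1], [0,2], [0,3], [0,4], [0,5], [1,4], [1,5], [2,3], [2,4], [3,4], [3,5], [4,5]
  2-simplices (6): [0,1,4], [0,2,3], [0,2,4], [0,3,5], [1,4,5], [3,4,5]

Hence C_0 ≅ Z^6, C_1 ≅ Z^12, C_2 ≅ Z^6.

The boundary map ∂_1: C_1 → C_0 maps an edge to its endpoints' difference, ∂[p,q] = q − p.
As a 6×12 matrix over Z this has rank 5, with invariant factors (1,1,1,1,1).

∂_2: C_2 → C_1 sends each 2-simplex [p,q,r] to [q,r] − [p,r] + [p,q]. For instance
  ∂[1,4,5] = [4,5] − [1,5] + [1,4],
  ∂[0,2,3] = [2,3] − [0,3] + [0,2].
The resulting 12×6 matrix has rank 6, and its Smith normal form has invariant factors (1,1,1,1,1,1).

Computing H_k = (kernel of ∂_k) / (image of ∂_{k+1}):

  H_0: rank C_0 − rank ∂_1 = 6 − 5 = 1, and the invariant factors of ∂_1 are all 1, so H_0 = Z.
  H_1: rank ker ∂_1 − rank ∂_2 = (12 − 5) − 6 = 1, and the invariant factors of ∂_2 are all 1, so H_1 = Z.
  H_2: rank ker ∂_2 − rank ∂_3 = (6 − 6) − 0 = 0, and there is no ∂_3, so H_2 = 0.

As a check, the Euler characteristic is 6 − 12 + 6 = 0, which agrees with 1 − 1 + 0 = 0.

H_0 = Z,  H_1 = Z,  H_2 = 0.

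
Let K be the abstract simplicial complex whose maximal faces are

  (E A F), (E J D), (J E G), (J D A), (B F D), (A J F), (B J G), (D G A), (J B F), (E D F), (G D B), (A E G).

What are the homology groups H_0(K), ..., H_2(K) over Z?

H_0 = Z,  H_1 = Z/2,  H_2 = 0.

Take the total order A < B < D < E < F < G < J on the vertex set. Then K (dimension 2) consists of the simplices:

  0-simplices (7): A, B, D, E, F, G, J
  1-simplices (18): AD, AE, AF, AG, AJ, BD, BF, BG, BJ, DE, DF, DG, DJ, EF, EG, EJ, FJ, GJ
  2-simplices (12): ADG, ADJ, AEF, AEG, AFJ, BDF, BDG, BFJ, BGJ, DEF, DEJ, EGJ

so the chain groups are C_0 ≅ Z^7, C_1 ≅ Z^18, C_2 ≅ Z^12.

Boundary ∂_1: C_1 → C_0 maps an edge to its endpoints' difference, ∂[p,q] = q − p. For instance
  ∂FJ = J − F.
This gives a 7×18 integer matrix of rank 6; reducing to Smith normal form yields diagonal entries (1,1,1,1,1,1).

The boundary map ∂_2: C_2 → C_1 acts by ∂[p,q,r] = [q,r] − [p,r] + [p,q]. For instance
  ∂DEJ = EJ − DJ + DE,
  ∂AEF = EF − AF + AE.
The 18×12 boundary matrix has rank 12 and Smith normal form diag(1,1,1,1,1,1,1,1,1,1,1,2).

From H_k ≅ ker(∂_k) / im(∂_{k+1}) we obtain:

  H_0: rank C_0 − rank ∂_1 = 7 − 6 = 1, and the invariant factors of ∂_1 are all 1, so H_0 ≅ Z.
  H_1: rank ker ∂_1 − rank ∂_2 = (18 − 6) − 12 = 0, and ∂_2 has invariant factor 2 > 1, so H_1 ≅ Z/2.
  H_2: rank ker ∂_2 − rank ∂_3 = (12 − 12) − 0 = 0, and there is no ∂_3, so H_2 ≅ 0.

As a check, the Euler characteristic is 7 − 18 + 12 = 1, which agrees with 1 − 0 + 0 = 1.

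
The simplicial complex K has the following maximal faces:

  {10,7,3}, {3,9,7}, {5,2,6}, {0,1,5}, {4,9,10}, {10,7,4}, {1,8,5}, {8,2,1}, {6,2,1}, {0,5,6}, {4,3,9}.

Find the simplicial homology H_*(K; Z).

H_0 ≅ Z^2,  H_1 ≅ Z^2,  H_2 = 0.

K has 11 vertices, 22 edges, 11 triangles.
rank ∂_0 = 0, rank ∂_1 = 9 ⇒ b_0 = 11 − 0 − 9 = 2; all invariant factors of ∂_1 are 1 so no torsion. So H_0 ≅ Z^2.
rank ∂_1 = 9, rank ∂_2 = 11 ⇒ b_1 = 22 − 9 − 11 = 2; all invariant factors of ∂_2 are 1 so no torsion. So H_1 ≅ Z^2.
rank ∂_2 = 11, rank ∂_3 = 0 ⇒ b_2 = 11 − 11 − 0 = 0. So H_2 ≅ 0.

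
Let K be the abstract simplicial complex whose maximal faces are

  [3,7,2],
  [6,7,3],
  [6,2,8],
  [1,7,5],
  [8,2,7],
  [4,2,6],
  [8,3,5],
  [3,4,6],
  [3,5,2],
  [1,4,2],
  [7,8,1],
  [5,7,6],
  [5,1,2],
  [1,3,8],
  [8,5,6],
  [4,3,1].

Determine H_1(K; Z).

H_1 ≅ Z^2.

Fix the vertex order 1 < 2 < 3 < 4 < 5 < 6 < 7 < 8 and write every simplex with vertices in increasing order. Then dim K = 2 and the simplices of K are:

  0-simplices (8): [1], [2], [3], [4], [5], [6], [7], [8]
  1-simplices (24): (24 of them)
  2-simplices (16): [1,2,4], [1,2,5], [1,3,4], [1,3,8], [1,5,7], [1,7,8], [2,3,5], [2,3,7], [2,4,6], [2,6,8], [2,7,8], [3,4,6], [3,5,8], [3,6,7], [5,6,7], [5,6,8]

so the chain groups are C_0 ≅ Z^8, C_1 ≅ Z^24, C_2 ≅ Z^16.

Boundary ∂_1: C_1 → C_0 is given by ∂[p,q] = [q] − [p]. For instance
  ∂[3,6] = [6] − [3].
This gives a 8×24 integer matrix of rank 7; reducing to Smith normal form yields diagonal entries (1,1,1,1,1,1,1).

The boundary map ∂_2: C_2 → C_1 sends each 2-simplex [p,q,r] to [q,r] − [p,r] + [p,q]. For instance
  ∂[5,6,8] = [6,8] − [5,8] + [5,6],
  ∂[2,3,7] = [3,7] − [2,7] + [2,3].
The resulting 24×16 matrix has rank 15, and its Smith normal form has invariant factors (1,1,1,1,1,1,1,1,1,1,1,1,1,1,1).

Computing H_k = (kernel of ∂_k) / (image of ∂_{k+1}):

  H_1: rank ker ∂_1 − rank ∂_2 = (24 − 7) − 15 = 2, and the invariant factors of ∂_2 are all 1, so H_1 ≅ Z^2.

(K is a triangulation of the torus T^2.)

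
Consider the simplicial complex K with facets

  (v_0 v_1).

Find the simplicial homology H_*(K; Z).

H_0 ≅ Z,  H_1 = 0.

Order the vertices as v_0 < v_1. Listing each simplex with vertices in this order, K has dimension 1 with simplices:

  0-simplices (2): [v_0], [v_1]
  1-simplices (1): [v_0,v_1]

giving chain groups C_0 ≅ Z^2, C_1 ≅ Z^1.

Boundary ∂_1: C_1 → C_0 sends each edge [p,q] (with p < q) to q − p.
This gives a 2×1 integer matrix of rank 1; reducing to Smith normal form yields diagonal entries (1).

Reading off H_k = ker ∂_k / im ∂_{k+1}:

  H_0: rank C_0 − rank ∂_1 = 2 − 1 = 1, and the invariant factors of ∂_1 are all 1, so H_0 ≅ Z.
  H_1: rank ker ∂_1 − rank ∂_2 = (1 − 1) − 0 = 0, and there is no ∂_2, so H_1 ≅ 0.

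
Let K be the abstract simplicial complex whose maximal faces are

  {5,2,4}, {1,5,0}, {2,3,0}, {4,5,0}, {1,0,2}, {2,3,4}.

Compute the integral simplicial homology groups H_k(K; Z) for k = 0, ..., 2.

H_0 ≅ Z,  H_1 ≅ Z,  H_2 = 0.

We work with the vertex ordering 0 < 1 < 2 < 3 < 4 < 5. The simplices of K, each written with vertices in increasing order, are:

  0-simplices (6): [0], [1], [2], [3], [4], [5]
  1-simplices (12): [0,1], [0,2], [0,3], [0,4], [0,5], [1,2], [1,5], [2,3], [2,4], [2,5], [3,4], [4,5]
  2-simplices (6): [0,1,2], [0,1,5], [0,2,3], [0,4,5], [2,3,4], [2,4,5]

giving chain groups C_0 ≅ Z^6, C_1 ≅ Z^12, C_2 ≅ Z^6.

The boundary map ∂_1: C_1 → C_0 sends each edge [p,q] (with p < q) to q − p. For instance
  ∂[0,1] = [1] − [0].
This gives a 6×12 integer matrix of rank 5; reducing to Smith normal form yields diagonal entries (1,1,1,1,1).

Boundary ∂_2: C_2 → C_1 sends each 2-simplex [p,q,r] to [q,r] − [p,r] + [p,q]. For instance
  ∂[0,1,5] = [1,5] − [0,5] + [0,1],
  ∂[0,1,2] = [1,2] − [0,2] + [0,1].
The 12×6 boundary matrix has rank 6 and Smith normal form diag(1,1,1,1,1,1).

Now H_k = ker ∂_k / im ∂_{k+1}, so:

  H_0: rank C_0 − rank ∂_1 = 6 − 5 = 1, and the invariant factors of ∂_1 are all 1, so H_0 ≅ Z.
  H_1: rank ker ∂_1 − rank ∂_2 = (12 − 5) − 6 = 1, and the invariant factors of ∂_2 are all 1, so H_1 ≅ Z.
  H_2: rank ker ∂_2 − rank ∂_3 = (6 − 6) − 0 = 0, and there is no ∂_3, so H_2 ≅ 0.

(K is a triangulation of the cylinder S^1 x I.)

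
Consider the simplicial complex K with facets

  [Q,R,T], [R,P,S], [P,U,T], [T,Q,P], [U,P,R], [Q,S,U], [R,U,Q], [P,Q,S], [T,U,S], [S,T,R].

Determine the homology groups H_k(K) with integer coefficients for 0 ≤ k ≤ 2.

H_0 = Z,  H_1 = Z/2,  H_2 = 0.

Fix the vertex order P < Q < R < S < T < U and write every simplex with vertices in increasing order. Then dim K = 2 and the simplices of K are:

  0-simplices (6): P, Q, R, S, T, U
  1-simplices (15): PQ, PR, PS, PT, PU, QR, QS, QT, QU, RS, RT, RU, ST, SU, TU
  2-simplices (10): PQS, PQT, PRS, PRU, PTU, QRT, QRU, QSU, RST, STU

so the chain groups are C_0 ≅ Z^6, C_1 ≅ Z^15, C_2 ≅ Z^10.

∂_1: C_1 → C_0 sends each edge [p,q] (with p < q) to q − p. For instance
  ∂PQ = Q − P.
The resulting 6×15 matrix has rank 5, and its Smith normal form has invariant factors (1,1,1,1,1).

Boundary ∂_2: C_2 → C_1 sends each 2-simplex [p,q,r] to [q,r] − [p,r] + [p,q]. For instance
  ∂PQS = QS − PS + PQ,
  ∂PRU = RU − PU + PR.
This gives a 15×10 integer matrix of rank 10; reducing to Smith normal form yields diagonal entries (1,1,1,1,1,1,1,1,1,2).

Now H_k = ker ∂_k / im ∂_{k+1}, so:

  H_0: rank C_0 − rank ∂_1 = 6 − 5 = 1, and the invariant factors of ∂_1 are all 1, so H_0 ≅ Z.
  H_1: rank ker ∂_1 − rank ∂_2 = (15 − 5) − 10 = 0, and ∂_2 has invariant factor 2 > 1, so H_1 ≅ Z/2.
  H_2: rank ker ∂_2 − rank ∂_3 = (10 − 10) − 0 = 0, and there is no ∂_3, so H_2 ≅ 0.

As a check, the Euler characteristic is 6 − 15 + 10 = 1, which agrees with 1 − 0 + 0 = 1.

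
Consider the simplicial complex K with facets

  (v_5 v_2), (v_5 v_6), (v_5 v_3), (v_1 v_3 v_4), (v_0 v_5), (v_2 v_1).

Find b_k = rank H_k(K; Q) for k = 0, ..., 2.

b_0 = 1, b_1 = 1, b_2 = 0.

Fix the vertex order v_0 < v_1 < v_2 < v_3 < v_4 < v_5 < v_6 and write every simplex with vertices in increasing order. Then dim K = 2 and the simplices of K are:

  0-simplices (7): [v_0], [v_1], [v_2], [v_3], [v_4], [v_5], [v_6]
  1-simplices (8): [v_0,v_5], [v_1,v_2], [v_1,v_3], [v_1,v_4], [v_2,v_5], [v_3,v_4], [v_3,v_5], [v_5,v_6]
  2-simplices (1): [v_1,v_3,v_4]

so the chain groups are C_0 ≅ Z^7, C_1 ≅ Z^8, C_2 ≅ Z^1.

Boundary ∂_1: C_1 → C_0 maps an edge to its endpoints' difference, ∂[p,q] = q − p. For instance
  ∂[v_1,v_3] = [v_3] − [v_1].
The 7×8 boundary matrix has rank 6 and Smith normal form diag(1,1,1,1,1,1).

Boundary ∂_2: C_2 → C_1 maps a triangle to the signed sum of its edges. For instance
  ∂[v_1,v_3,v_4] = [v_3,v_4] − [v_1,v_4] + [v_1,v_3].
The resulting 8×1 matrix has rank 1, and its Smith normal form has invariant factors (1).

Now H_k = ker ∂_k / im ∂_{k+1}, so:

  H_0: rank C_0 − rank ∂_1 = 7 − 6 = 1, and the invariant factors of ∂_1 are all 1, so H_0 = Z.
  H_1: rank ker ∂_1 − rank ∂_2 = (8 − 6) − 1 = 1, and the invariant factors of ∂_2 are all 1, so H_1 = Z.
  H_2: rank ker ∂_2 − rank ∂_3 = (1 − 1) − 0 = 0, and there is no ∂_3, so H_2 = 0.

As a check, the Euler characteristic is 7 − 8 + 1 = 0, which agrees with 1 − 1 + 0 = 0.

Hence the Betti numbers are b_0 = 1, b_1 = 1, b_2 = 0.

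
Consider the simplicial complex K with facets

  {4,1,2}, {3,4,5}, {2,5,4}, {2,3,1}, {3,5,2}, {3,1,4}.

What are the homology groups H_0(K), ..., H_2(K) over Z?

H_0 = Z,  H_1 = 0,  H_2 = Z.

Order the vertices as 1 < 2 < 3 < 4 < 5. Listing each simplex with vertices in this order, K has dimension 2 with simplices:

  0-simplices (5): [1], [2], [3], [4], [5]
  1-simplices (9): [1,2], [1,3], [1,4], [2,3], [2,4], [2,5], [3,4], [3,5], [4,5]
  2-simplices (6): [1,2,3], [1,2,4], [1,3,4], [2,3,5], [2,4,5], [3,4,5]

Hence C_0 ≅ Z^5, C_1 ≅ Z^9, C_2 ≅ Z^6.

The boundary map ∂_1: C_1 → C_0 sends each edge [p,q] (with p < q) to q − p.
The resulting 5×9 matrix has rank 4, and its Smith normal form has invariant factors (1,1,1,1).

The boundary map ∂_2: C_2 → C_1 acts by ∂[p,q,r] = [q,r] − [p,r] + [p,q]. For instance
  ∂[2,3,5] = [3,5] − [2,5] + [2,3],
  ∂[1,3,4] = [3,4] − [1,4] + [1,3].
This gives a 9×6 integer matrix of rank 5; reducing to Smith normal form yields diagonal entries (1,1,1,1,1).

Reading off H_k = ker ∂_k / im ∂_{k+1}:

  H_0: rank C_0 − rank ∂_1 = 5 − 4 = 1, and the invariant factors of ∂_1 are all 1, so H_0 = Z.
  H_1: rank ker ∂_1 − rank ∂_2 = (9 − 4) − 5 = 0, and the invariant factors of ∂_2 are all 1, so H_1 = 0.
  H_2: rank ker ∂_2 − rank ∂_3 = (6 − 5) − 0 = 1, and there is no ∂_3, so H_2 = Z.

As a check, the Euler characteristic is 5 − 9 + 6 = 2, which agrees with 1 − 0 + 1 = 2.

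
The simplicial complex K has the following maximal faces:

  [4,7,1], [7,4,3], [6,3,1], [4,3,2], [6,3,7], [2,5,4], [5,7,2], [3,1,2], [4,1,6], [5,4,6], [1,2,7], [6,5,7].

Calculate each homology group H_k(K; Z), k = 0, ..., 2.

H_0 ≅ Z,  H_1 ≅ Z_2,  H_2 = 0.

K has 7 vertices, 18 edges, 12 triangles.
rank ∂_0 = 0, rank ∂_1 = 6 ⇒ b_0 = 7 − 0 − 6 = 1; all invariant factors of ∂_1 are 1 so no torsion. So H_0 ≅ Z.
rank ∂_1 = 6, rank ∂_2 = 12 ⇒ b_1 = 18 − 6 − 12 = 0; ∂_2 has invariant factor(s) [2] giving torsion. So H_1 ≅ Z_2.
rank ∂_2 = 12, rank ∂_3 = 0 ⇒ b_2 = 12 − 12 − 0 = 0. So H_2 ≅ 0.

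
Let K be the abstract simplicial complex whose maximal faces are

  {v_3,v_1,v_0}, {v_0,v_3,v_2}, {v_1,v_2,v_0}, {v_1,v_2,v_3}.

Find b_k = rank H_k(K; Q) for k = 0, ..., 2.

b_0 = 1, b_1 = 0, b_2 = 1.

K has 4 vertices, 6 edges, 4 triangles.
rank ∂_0 = 0, rank ∂_1 = 3 ⇒ b_0 = 4 − 0 − 3 = 1; all invariant factors of ∂_1 are 1 so no torsion. So H_0 ≅ Z.
rank ∂_1 = 3, rank ∂_2 = 3 ⇒ b_1 = 6 − 3 − 3 = 0; all invariant factors of ∂_2 are 1 so no torsion. So H_1 ≅ 0.
rank ∂_2 = 3, rank ∂_3 = 0 ⇒ b_2 = 4 − 3 − 0 = 1. So H_2 ≅ Z.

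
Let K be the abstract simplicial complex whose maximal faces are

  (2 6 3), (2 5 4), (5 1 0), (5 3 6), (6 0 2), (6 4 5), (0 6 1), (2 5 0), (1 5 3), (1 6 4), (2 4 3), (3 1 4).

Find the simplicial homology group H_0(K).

We work with the vertex ordering 0 < 1 < 2 < 3 < 4 < 5 < 6. The simplices of K, each written with vertices in increasing order, are:

  0-simplices (7): [0], [1], [2], [3], [4], [5], [6]
  1-simplices (18): [0,1], [0,2], [0,5], [0,6], [1,3], [1,4], [1,5], [1,6], [2,3], [2,4], [2,5], [2,6], [3,4], [3,5], [3,6], [4,5], [4,6], [5,6]
  2-simplices (12): [0,1,5], [0,1,6], [0,2,5], [0,2,6], [1,3,4], [1,3,5], [1,4,6], [2,3,4], [2,3,6], [2,4,5], [3,5,6], [4,5,6]

so the chain groups are C_0 ≅ Z^7, C_1 ≅ Z^18, C_2 ≅ Z^12.

Boundary ∂_1: C_1 → C_0 maps an edge to its endpoints' difference, ∂[p,q] = q − p. For instance
  ∂[1,3] = [3] − [1].
As a 7×18 matrix over Z this has rank 6, with invariant factors (1,1,1,1,1,1).

Boundary ∂_2: C_2 → C_1 acts by ∂[p,q,r] = [q,r] − [p,r] + [p,q]. For instance
  ∂[2,3,4] = [3,4] − [2,4] + [2,3],
  ∂[1,4,6] = [4,6] − [1,6] + [1,4].
The 18×12 boundary matrix has rank 12 and Smith normal form diag(1,1,1,1,1,1,1,1,1,1,1,2).

Now H_k = ker ∂_k / im ∂_{k+1}, so:

  H_0: rank C_0 − rank ∂_1 = 7 − 6 = 1, and the invariant factors of ∂_1 are all 1, so H_0 ≅ Z.

H_0 = Z.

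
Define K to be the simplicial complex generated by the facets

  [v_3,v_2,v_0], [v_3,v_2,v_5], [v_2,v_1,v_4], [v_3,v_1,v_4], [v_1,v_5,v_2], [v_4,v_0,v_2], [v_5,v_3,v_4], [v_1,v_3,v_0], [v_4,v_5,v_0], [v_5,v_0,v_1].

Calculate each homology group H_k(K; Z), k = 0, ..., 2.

Fix the vertex order v_0 < v_1 < v_2 < v_3 < v_4 < v_5 and write every simplex with vertices in increasing order. Then dim K = 2 and the simplices of K are:

  0-simplices (6): [v_0], [v_1], [v_2], [v_3], [v_4], [v_5]
  1-simplices (15): (15 of them)
  2-simplices (10): [v_0,v_1,v_3], [v_0,v_1,v_5], [v_0,v_2,v_3], [v_0,v_2,v_4], [v_0,v_4,v_5], [v_1,v_2,v_4], [v_1,v_2,v_5], [v_1,v_3,v_4], [v_2,v_3,v_5], [v_3,v_4,v_5]

so the chain groups are C_0 ≅ Z^6, C_1 ≅ Z^15, C_2 ≅ Z^10.

∂_1: C_1 → C_0 sends each edge [p,q] (with p < q) to q − p. For instance
  ∂[v_3,v_5] = [v_5] − [v_3].
This gives a 6×15 integer matrix of rank 5; reducing to Smith normal form yields diagonal entries (1,1,1,1,1).

Boundary ∂_2: C_2 → C_1 sends each 2-simplex [p,q,r] to [q,r] − [p,r] + [p,q]. For instance
  ∂[v_1,v_2,v_5] = [v_2,v_5] − [v_1,v_5] + [v_1,v_2],
  ∂[v_1,v_2,v_4] = [v_2,v_4] − [v_1,v_4] + [v_1,v_2].
The 15×10 boundary matrix has rank 10 and Smith normal form diag(1,1,1,1,1,1,1,1,1,2).

Now H_k = ker ∂_k / im ∂_{k+1}, so:

  H_0: rank C_0 − rank ∂_1 = 6 − 5 = 1, and the invariant factors of ∂_1 are all 1, so H_0 ≅ Z.
  H_1: rank ker ∂_1 − rank ∂_2 = (15 − 5) − 10 = 0, and ∂_2 has invariant factor 2 > 1, so H_1 ≅ Z/2Z.
  H_2: rank ker ∂_2 − rank ∂_3 = (10 − 10) − 0 = 0, and there is no ∂_3, so H_2 ≅ 0.

H_0 = Z,  H_1 = Z/2Z,  H_2 = 0.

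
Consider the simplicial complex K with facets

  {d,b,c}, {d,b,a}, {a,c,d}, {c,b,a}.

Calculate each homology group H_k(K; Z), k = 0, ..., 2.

K has 4 vertices, 6 edges, 4 triangles.
rank ∂_0 = 0, rank ∂_1 = 3 ⇒ b_0 = 4 − 0 − 3 = 1; all invariant factors of ∂_1 are 1 so no torsion. So H_0 ≅ Z.
rank ∂_1 = 3, rank ∂_2 = 3 ⇒ b_1 = 6 − 3 − 3 = 0; all invariant factors of ∂_2 are 1 so no torsion. So H_1 ≅ 0.
rank ∂_2 = 3, rank ∂_3 = 0 ⇒ b_2 = 4 − 3 − 0 = 1. So H_2 ≅ Z.

H_0 = Z,  H_1 = 0,  H_2 = Z.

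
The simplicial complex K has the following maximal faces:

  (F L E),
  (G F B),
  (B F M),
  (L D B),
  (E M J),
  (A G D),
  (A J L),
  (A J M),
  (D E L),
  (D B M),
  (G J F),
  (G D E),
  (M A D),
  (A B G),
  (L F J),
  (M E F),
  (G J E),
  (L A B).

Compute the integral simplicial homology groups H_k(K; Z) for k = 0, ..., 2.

Take the total order A < B < D < E < F < G < J < L < M on the vertex set. Then K (dimension 2) consists of the simplices:

  0-simplices (9): A, B, D, E, F, G, J, L, M
  1-simplices (27): AB, AD, AG, AJ, AL, AM, BD, BF, BG, BL, BM, DE, DG, DL, DM, EF, EG, EJ, EL, EM, FG, FJ, FL, FM, GJ, JL, JM
  2-simplices (18): ABG, ABL, ADG, ADM, AJL, AJM, BDL, BDM, BFG, BFM, DEG, DEL, EFL, EFM, EGJ, EJM, FGJ, FJL

giving chain groups C_0 ≅ Z^9, C_1 ≅ Z^27, C_2 ≅ Z^18.

∂_1: C_1 → C_0 sends each edge [p,q] (with p < q) to q − p. For instance
  ∂FL = L − F.
As a 9×27 matrix over Z this has rank 8, with invariant factors (1,1,1,1,1,1,1,1).

Boundary ∂_2: C_2 → C_1 acts by ∂[p,q,r] = [q,r] − [p,r] + [p,q]. For instance
  ∂ABG = BG − AG + AB,
  ∂AJL = JL − AL + AJ.
As a 27×18 matrix over Z this has rank 18, with invariant factors (1,1,1,1,1,1,1,1,1,1,1,1,1,1,1,1,1,2).

Now H_k = ker ∂_k / im ∂_{k+1}, so:

  H_0: rank C_0 − rank ∂_1 = 9 − 8 = 1, and the invariant factors of ∂_1 are all 1, so H_0 ≅ Z.
  H_1: rank ker ∂_1 − rank ∂_2 = (27 − 8) − 18 = 1, and ∂_2 has invariant factor 2 > 1, so H_1 ≅ Z ⊕ Z/2.
  H_2: rank ker ∂_2 − rank ∂_3 = (18 − 18) − 0 = 0, and there is no ∂_3, so H_2 ≅ 0.

H_0 = Z,  H_1 = Z ⊕ Z/2,  H_2 = 0.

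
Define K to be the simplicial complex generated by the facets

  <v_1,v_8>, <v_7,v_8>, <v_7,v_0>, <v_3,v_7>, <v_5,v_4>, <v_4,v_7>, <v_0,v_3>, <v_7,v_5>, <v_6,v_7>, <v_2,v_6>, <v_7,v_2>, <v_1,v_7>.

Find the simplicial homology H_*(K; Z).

Order the vertices as v_0 < v_1 < v_2 < v_3 < v_4 < v_5 < v_6 < v_7 < v_8. Listing each simplex with vertices in this order, K has dimension 1 with simplices:

  0-simplices (9): [v_0], [v_1], [v_2], [v_3], [v_4], [v_5], [v_6], [v_7], [v_8]
  1-simplices (12): [v_0,v_3], [v_0,v_7], [v_1,v_7], [v_1,v_8], [v_2,v_6], [v_2,v_7], [v_3,v_7], [v_4,v_5], [v_4,v_7], [v_5,v_7], [v_6,v_7], [v_7,v_8]

so the chain groups are C_0 ≅ Z^9, C_1 ≅ Z^12.

Boundary ∂_1: C_1 → C_0 maps an edge to its endpoints' difference, ∂[p,q] = q − p.
This gives a 9×12 integer matrix of rank 8; reducing to Smith normal form yields diagonal entries (1,1,1,1,1,1,1,1).

Reading off H_k = ker ∂_k / im ∂_{k+1}:

  H_0: rank C_0 − rank ∂_1 = 9 − 8 = 1, and the invariant factors of ∂_1 are all 1, so H_0 ≅ Z.
  H_1: rank ker ∂_1 − rank ∂_2 = (12 − 8) − 0 = 4, and there is no ∂_2, so H_1 ≅ Z^4.

H_0 = Z,  H_1 = Z^4.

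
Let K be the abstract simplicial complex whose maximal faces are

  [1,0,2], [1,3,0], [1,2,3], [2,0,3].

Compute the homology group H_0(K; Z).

H_0 = Z.

Order the vertices as 0 < 1 < 2 < 3. Listing each simplex with vertices in this order, K has dimension 2 with simplices:

  0-simplices (4): [0], [1], [2], [3]
  1-simplices (6): [0,1], [0,2], [0,3], [1,2], [1,3], [2,3]
  2-simplices (4): [0,1,2], [0,1,3], [0,2,3], [1,2,3]

so the chain groups are C_0 ≅ Z^4, C_1 ≅ Z^6, C_2 ≅ Z^4.

∂_1: C_1 → C_0 maps an edge to its endpoints' difference, ∂[p,q] = q − p. For instance
  ∂[2,3] = [3] − [2].
As a 4×6 matrix over Z this has rank 3, with invariant factors (1,1,1).

The boundary map ∂_2: C_2 → C_1 sends each 2-simplex [p,q,r] to [q,r] − [p,r] + [p,q]. For instance
  ∂[0,2,3] = [2,3] − [0,3] + [0,2],
  ∂[0,1,3] = [1,3] − [0,3] + [0,1].
As a 6×4 matrix over Z this has rank 3, with invariant factors (1,1,1).

From H_k ≅ ker(∂_k) / im(∂_{k+1}) we obtain:

  H_0: rank C_0 − rank ∂_1 = 4 − 3 = 1, and the invariant factors of ∂_1 are all 1, so H_0 = Z.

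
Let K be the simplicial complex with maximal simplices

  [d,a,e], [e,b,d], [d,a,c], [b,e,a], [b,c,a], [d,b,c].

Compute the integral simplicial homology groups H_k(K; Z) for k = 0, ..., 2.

Order the vertices as a < b < c < d < e. Listing each simplex with vertices in this order, K has dimension 2 with simplices:

  0-simplices (5): a, b, c, d, e
  1-simplices (9): ab, ac, ad, ae, bc, bd, be, cd, de
  2-simplices (6): abc, abe, acd, ade, bcd, bde

Hence C_0 ≅ Z^5, C_1 ≅ Z^9, C_2 ≅ Z^6.

∂_1: C_1 → C_0 is given by ∂[p,q] = [q] − [p]. For instance
  ∂be = e − b.
As a 5×9 matrix over Z this has rank 4, with invariant factors (1,1,1,1).

The boundary map ∂_2: C_2 → C_1 acts by ∂[p,q,r] = [q,r] − [p,r] + [p,q]. For instance
  ∂bde = de − be + bd,
  ∂ade = de − ae + ad.
This gives a 9×6 integer matrix of rank 5; reducing to Smith normal form yields diagonal entries (1,1,1,1,1).

Now H_k = ker ∂_k / im ∂_{k+1}, so:

  H_0: rank C_0 − rank ∂_1 = 5 − 4 = 1, and the invariant factors of ∂_1 are all 1, so H_0 ≅ Z.
  H_1: rank ker ∂_1 − rank ∂_2 = (9 − 4) − 5 = 0, and the invariant factors of ∂_2 are all 1, so H_1 ≅ 0.
  H_2: rank ker ∂_2 − rank ∂_3 = (6 − 5) − 0 = 1, and there is no ∂_3, so H_2 ≅ Z.

H_0 = Z,  H_1 = 0,  H_2 = Z.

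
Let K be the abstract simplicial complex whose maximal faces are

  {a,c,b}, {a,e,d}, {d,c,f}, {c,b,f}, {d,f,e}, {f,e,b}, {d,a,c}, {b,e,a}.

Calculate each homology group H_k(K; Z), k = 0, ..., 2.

Take the total order a < b < c < d < e < f on the vertex set. Then K (dimension 2) consists of the simplices:

  0-simplices (6): a, b, c, d, e, f
  1-simplices (12): ab, ac, ad, ae, bc, be, bf, cd, cf, de, df, ef
  2-simplices (8): abc, abe, acd, ade, bcf, bef, cdf, def

Hence C_0 ≅ Z^6, C_1 ≅ Z^12, C_2 ≅ Z^8.

∂_1: C_1 → C_0 sends each edge [p,q] (with p < q) to q − p. For instance
  ∂ab = b − a.
This gives a 6×12 integer matrix of rank 5; reducing to Smith normal form yields diagonal entries (1,1,1,1,1).

Boundary ∂_2: C_2 → C_1 acts by ∂[p,q,r] = [q,r] − [p,r] + [p,q]. For instance
  ∂def = ef − df + de,
  ∂bef = ef − bf + be.
This gives a 12×8 integer matrix of rank 7; reducing to Smith normal form yields diagonal entries (1,1,1,1,1,1,1).

Now H_k = ker ∂_k / im ∂_{k+1}, so:

  H_0: rank C_0 − rank ∂_1 = 6 − 5 = 1, and the invariant factors of ∂_1 are all 1, so H_0 = Z.
  H_1: rank ker ∂_1 − rank ∂_2 = (12 − 5) − 7 = 0, and the invariant factors of ∂_2 are all 1, so H_1 = 0.
  H_2: rank ker ∂_2 − rank ∂_3 = (8 − 7) − 0 = 1, and there is no ∂_3, so H_2 = Z.

(K is a triangulation of the 2-sphere S^2.)

H_0 = Z,  H_1 = 0,  H_2 = Z.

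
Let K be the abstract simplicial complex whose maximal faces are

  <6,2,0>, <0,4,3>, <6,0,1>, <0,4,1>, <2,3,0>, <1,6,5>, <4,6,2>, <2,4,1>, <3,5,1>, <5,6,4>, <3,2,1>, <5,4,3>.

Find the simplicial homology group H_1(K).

Fix the vertex order 0 < 1 < 2 < 3 < 4 < 5 < 6 and write every simplex with vertices in increasing order. Then dim K = 2 and the simplices of K are:

  0-simplices (7): [0], [1], [2], [3], [4], [5], [6]
  1-simplices (18): [0,1], [0,2], [0,3], [0,4], [0,6], [1,2], [1,3], [1,4], [1,5], [1,6], [2,3], [2,4], [2,6], [3,4], [3,5], [4,5], [4,6], [5,6]
  2-simplices (12): [0,1,4], [0,1,6], [0,2,3], [0,2,6], [0,3,4], [1,2,3], [1,2,4], [1,3,5], [1,5,6], [2,4,6], [3,4,5], [4,5,6]

giving chain groups C_0 ≅ Z^7, C_1 ≅ Z^18, C_2 ≅ Z^12.

Boundary ∂_1: C_1 → C_0 maps an edge to its endpoints' difference, ∂[p,q] = q − p. For instance
  ∂[0,2] = [2] − [0].
The 7×18 boundary matrix has rank 6 and Smith normal form diag(1,1,1,1,1,1).

The boundary map ∂_2: C_2 → C_1 maps a triangle to the signed sum of its edges. For instance
  ∂[4,5,6] = [5,6] − [4,6] + [4,5],
  ∂[2,4,6] = [4,6] − [2,6] + [2,4].
As a 18×12 matrix over Z this has rank 12, with invariant factors (1,1,1,1,1,1,1,1,1,1,1,2).

From H_k ≅ ker(∂_k) / im(∂_{k+1}) we obtain:

  H_1: rank ker ∂_1 − rank ∂_2 = (18 − 6) − 12 = 0, and ∂_2 has invariant factor 2 > 1, so H_1 = Z/2.

H_1 ≅ Z/2.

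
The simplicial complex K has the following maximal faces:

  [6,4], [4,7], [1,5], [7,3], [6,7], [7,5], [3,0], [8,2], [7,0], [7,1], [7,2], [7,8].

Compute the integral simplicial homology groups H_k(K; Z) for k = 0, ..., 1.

H_0 ≅ Z,  H_1 ≅ Z^4.

Fix the vertex order 0 < 1 < 2 < 3 < 4 < 5 < 6 < 7 < 8 and write every simplex with vertices in increasing order. Then dim K = 1 and the simplices of K are:

  0-simplices (9): [0], [1], [2], [3], [4], [5], [6], [7], [8]
  1-simplices (12): [0,3], [0,7], [1,5], [1,7], [2,7], [2,8], [3,7], [4,6], [4,7], [5,7], [6,7], [7,8]

so the chain groups are C_0 ≅ Z^9, C_1 ≅ Z^12.

∂_1: C_1 → C_0 maps an edge to its endpoints' difference, ∂[p,q] = q − p.
The resulting 9×12 matrix has rank 8, and its Smith normal form has invariant factors (1,1,1,1,1,1,1,1).

Computing H_k = (kernel of ∂_k) / (image of ∂_{k+1}):

  H_0: rank C_0 − rank ∂_1 = 9 − 8 = 1, and the invariant factors of ∂_1 are all 1, so H_0 ≅ Z.
  H_1: rank ker ∂_1 − rank ∂_2 = (12 − 8) − 0 = 4, and there is no ∂_2, so H_1 ≅ Z^4.

As a check, the Euler characteristic is 9 − 12 = -3, which agrees with 1 − 4 = -3.
(K is a triangulation of a wedge of 4 circles.)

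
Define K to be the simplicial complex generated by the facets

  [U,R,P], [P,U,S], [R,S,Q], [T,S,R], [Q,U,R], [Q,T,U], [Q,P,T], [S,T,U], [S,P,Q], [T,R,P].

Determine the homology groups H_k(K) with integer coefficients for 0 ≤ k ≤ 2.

H_0 = Z,  H_1 = Z/2Z,  H_2 = 0.

Order the vertices as P < Q < R < S < T < U. Listing each simplex with vertices in this order, K has dimension 2 with simplices:

  0-simplices (6): P, Q, R, S, T, U
  1-simplices (15): PQ, PR, PS, PT, PU, QR, QS, QT, QU, RS, RT, RU, ST, SU, TU
  2-simplices (10): PQS, PQT, PRT, PRU, PSU, QRS, QRU, QTU, RST, STU

giving chain groups C_0 ≅ Z^6, C_1 ≅ Z^15, C_2 ≅ Z^10.

The boundary map ∂_1: C_1 → C_0 sends each edge [p,q] (with p < q) to q − p. For instance
  ∂QR = R − Q.
The resulting 6×15 matrix has rank 5, and its Smith normal form has invariant factors (1,1,1,1,1).

∂_2: C_2 → C_1 acts by ∂[p,q,r] = [q,r] − [p,r] + [p,q]. For instance
  ∂RST = ST − RT + RS,
  ∂QTU = TU − QU + QT.
The resulting 15×10 matrix has rank 10, and its Smith normal form has invariant factors (1,1,1,1,1,1,1,1,1,2).

Computing H_k = (kernel of ∂_k) / (image of ∂_{k+1}):

  H_0: rank C_0 − rank ∂_1 = 6 − 5 = 1, and the invariant factors of ∂_1 are all 1, so H_0 ≅ Z.
  H_1: rank ker ∂_1 − rank ∂_2 = (15 − 5) − 10 = 0, and ∂_2 has invariant factor 2 > 1, so H_1 ≅ Z/2Z.
  H_2: rank ker ∂_2 − rank ∂_3 = (10 − 10) − 0 = 0, and there is no ∂_3, so H_2 ≅ 0.

As a check, the Euler characteristic is 6 − 15 + 10 = 1, which agrees with 1 − 0 + 0 = 1.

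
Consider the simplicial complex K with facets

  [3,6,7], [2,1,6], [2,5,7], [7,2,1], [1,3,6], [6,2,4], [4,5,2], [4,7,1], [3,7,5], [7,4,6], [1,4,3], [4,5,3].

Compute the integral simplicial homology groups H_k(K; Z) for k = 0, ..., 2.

H_0 = Z,  H_1 = Z_2,  H_2 = 0.

Fix the vertex order 1 < 2 < 3 < 4 < 5 < 6 < 7 and write every simplex with vertices in increasing order. Then dim K = 2 and the simplices of K are:

  0-simplices (7): [1], [2], [3], [4], [5], [6], [7]
  1-simplices (18): [1,2], [1,3], [1,4], [1,6], [1,7], [2,4], [2,5], [2,6], [2,7], [3,4], [3,5], [3,6], [3,7], [4,5], [4,6], [4,7], [5,7], [6,7]
  2-simplices (12): [1,2,6], [1,2,7], [1,3,4], [1,3,6], [1,4,7], [2,4,5], [2,4,6], [2,5,7], [3,4,5], [3,5,7], [3,6,7], [4,6,7]

so the chain groups are C_0 ≅ Z^7, C_1 ≅ Z^18, C_2 ≅ Z^12.

Boundary ∂_1: C_1 → C_0 sends each edge [p,q] (with p < q) to q − p.
The 7×18 boundary matrix has rank 6 and Smith normal form diag(1,1,1,1,1,1).

Boundary ∂_2: C_2 → C_1 sends each 2-simplex [p,q,r] to [q,r] − [p,r] + [p,q]. For instance
  ∂[1,3,6] = [3,6] − [1,6] + [1,3],
  ∂[1,4,7] = [4,7] − [1,7] + [1,4].
The 18×12 boundary matrix has rank 12 and Smith normal form diag(1,1,1,1,1,1,1,1,1,1,1,2).

Now H_k = ker ∂_k / im ∂_{k+1}, so:

  H_0: rank C_0 − rank ∂_1 = 7 − 6 = 1, and the invariant factors of ∂_1 are all 1, so H_0 ≅ Z.
  H_1: rank ker ∂_1 − rank ∂_2 = (18 − 6) − 12 = 0, and ∂_2 has invariant factor 2 > 1, so H_1 ≅ Z_2.
  H_2: rank ker ∂_2 − rank ∂_3 = (12 − 12) − 0 = 0, and there is no ∂_3, so H_2 ≅ 0.

(K is a triangulation of the real projective plane RP^2.)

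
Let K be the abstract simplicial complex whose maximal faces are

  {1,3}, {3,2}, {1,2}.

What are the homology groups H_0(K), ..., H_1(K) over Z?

H_0 ≅ Z,  H_1 ≅ Z.

Take the total order 1 < 2 < 3 on the vertex set. Then K (dimension 1) consists of the simplices:

  0-simplices (3): [1], [2], [3]
  1-simplices (3): [1,2], [1,3], [2,3]

giving chain groups C_0 ≅ Z^3, C_1 ≅ Z^3.

∂_1: C_1 → C_0 sends each edge [p,q] (with p < q) to q − p. For instance
  ∂[1,3] = [3] − [1].
As a 3×3 matrix over Z this has rank 2, with invariant factors (1,1).

Reading off H_k = ker ∂_k / im ∂_{k+1}:

  H_0: rank C_0 − rank ∂_1 = 3 − 2 = 1, and the invariant factors of ∂_1 are all 1, so H_0 ≅ Z.
  H_1: rank ker ∂_1 − rank ∂_2 = (3 − 2) − 0 = 1, and there is no ∂_2, so H_1 ≅ Z.

As a check, the Euler characteristic is 3 − 3 = 0, which agrees with 1 − 1 = 0.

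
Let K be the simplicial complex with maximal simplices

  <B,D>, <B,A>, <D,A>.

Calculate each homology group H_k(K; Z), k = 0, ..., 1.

Order the vertices as A < B < D. Listing each simplex with vertices in this order, K has dimension 1 with simplices:

  0-simplices (3): A, B, D
  1-simplices (3): AB, AD, BD

Hence C_0 ≅ Z^3, C_1 ≅ Z^3.

The boundary map ∂_1: C_1 → C_0 is given by ∂[p,q] = [q] − [p].
The resulting 3×3 matrix has rank 2, and its Smith normal form has invariant factors (1,1).

Reading off H_k = ker ∂_k / im ∂_{k+1}:

  H_0: rank C_0 − rank ∂_1 = 3 − 2 = 1, and the invariant factors of ∂_1 are all 1, so H_0 ≅ Z.
  H_1: rank ker ∂_1 − rank ∂_2 = (3 − 2) − 0 = 1, and there is no ∂_2, so H_1 ≅ Z.

H_0 = Z,  H_1 = Z.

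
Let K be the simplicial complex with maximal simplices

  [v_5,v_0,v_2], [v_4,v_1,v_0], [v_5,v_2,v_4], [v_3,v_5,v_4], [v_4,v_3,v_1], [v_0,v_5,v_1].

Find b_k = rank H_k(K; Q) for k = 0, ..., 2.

b_0 = 1, b_1 = 1, b_2 = 0.

Take the total order v_0 < v_1 < v_2 < v_3 < v_4 < v_5 on the vertex set. Then K (dimension 2) consists of the simplices:

  0-simplices (6): [v_0], [v_1], [v_2], [v_3], [v_4], [v_5]
  1-simplices (12): [v_0,v_1], [v_0,v_2], [v_0,v_4], [v_0,v_5], [v_1,v_3], [v_1,v_4], [v_1,v_5], [v_2,v_4], [v_2,v_5], [v_3,v_4], [v_3,v_5], [v_4,v_5]
  2-simplices (6): [v_0,v_1,v_4], [v_0,v_1,v_5], [v_0,v_2,v_5], [v_1,v_3,v_4], [v_2,v_4,v_5], [v_3,v_4,v_5]

giving chain groups C_0 ≅ Z^6, C_1 ≅ Z^12, C_2 ≅ Z^6.

The boundary map ∂_1: C_1 → C_0 maps an edge to its endpoints' difference, ∂[p,q] = q − p. For instance
  ∂[v_3,v_4] = [v_4] − [v_3].
As a 6×12 matrix over Z this has rank 5, with invariant factors (1,1,1,1,1).

∂_2: C_2 → C_1 sends each 2-simplex [p,q,r] to [q,r] − [p,r] + [p,q]. For instance
  ∂[v_0,v_1,v_5] = [v_1,v_5] − [v_0,v_5] + [v_0,v_1],
  ∂[v_2,v_4,v_5] = [v_4,v_5] − [v_2,v_5] + [v_2,v_4].
This gives a 12×6 integer matrix of rank 6; reducing to Smith normal form yields diagonal entries (1,1,1,1,1,1).

Computing H_k = (kernel of ∂_k) / (image of ∂_{k+1}):

  H_0: rank C_0 − rank ∂_1 = 6 − 5 = 1, and the invariant factors of ∂_1 are all 1, so H_0 = Z.
  H_1: rank ker ∂_1 − rank ∂_2 = (12 − 5) − 6 = 1, and the invariant factors of ∂_2 are all 1, so H_1 = Z.
  H_2: rank ker ∂_2 − rank ∂_3 = (6 − 6) − 0 = 0, and there is no ∂_3, so H_2 = 0.

Hence the Betti numbers are b_0 = 1, b_1 = 1, b_2 = 0.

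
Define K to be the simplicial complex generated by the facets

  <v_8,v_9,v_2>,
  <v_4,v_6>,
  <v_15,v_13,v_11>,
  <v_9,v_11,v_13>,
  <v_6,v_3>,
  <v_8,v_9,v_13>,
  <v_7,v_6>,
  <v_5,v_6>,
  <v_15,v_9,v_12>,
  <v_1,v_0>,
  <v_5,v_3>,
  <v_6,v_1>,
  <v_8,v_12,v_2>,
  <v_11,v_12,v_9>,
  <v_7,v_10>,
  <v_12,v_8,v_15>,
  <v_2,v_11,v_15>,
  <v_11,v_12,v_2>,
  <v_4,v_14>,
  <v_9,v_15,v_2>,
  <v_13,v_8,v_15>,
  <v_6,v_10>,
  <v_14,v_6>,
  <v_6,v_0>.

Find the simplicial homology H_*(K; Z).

Order the vertices as v_0 < v_1 < v_2 < v_3 < v_4 < v_5 < v_6 < v_7 < v_8 < v_9 < v_10 < v_11 < v_12 < v_13 < v_14 < v_15. Listing each simplex with vertices in this order, K has dimension 2 with simplices:

  0-simplices (16): [v_0], [v_1], [v_2], [v_3], [v_4], [v_5], [v_6], [v_7], [v_8], [v_9], [v_10], [v_11], [v_12], [v_13], [v_14], [v_15]
  1-simplices (30): (30 of them)
  2-simplices (12): (12 of them)

Hence C_0 ≅ Z^16, C_1 ≅ Z^30, C_2 ≅ Z^12.

Boundary ∂_1: C_1 → C_0 maps an edge to its endpoints' difference, ∂[p,q] = q − p. For instance
  ∂[v_7,v_10] = [v_10] − [v_7].
The 16×30 boundary matrix has rank 14 and Smith normal form diag(1,1,1,1,1,1,1,1,1,1,1,1,1,1).

The boundary map ∂_2: C_2 → C_1 acts by ∂[p,q,r] = [q,r] − [p,r] + [p,q]. For instance
  ∂[v_2,v_8,v_12] = [v_8,v_12] − [v_2,v_12] + [v_2,v_8],
  ∂[v_2,v_11,v_12] = [v_11,v_12] − [v_2,v_12] + [v_2,v_11].
As a 30×12 matrix over Z this has rank 12, with invariant factors (1,1,1,1,1,1,1,1,1,1,1,2).

From H_k ≅ ker(∂_k) / im(∂_{k+1}) we obtain:

  H_0: rank C_0 − rank ∂_1 = 16 − 14 = 2, and the invariant factors of ∂_1 are all 1, so H_0 ≅ Z^2.
  H_1: rank ker ∂_1 − rank ∂_2 = (30 − 14) − 12 = 4, and ∂_2 has invariant factor 2 > 1, so H_1 ≅ Z^4 ⊕ Z/2.
  H_2: rank ker ∂_2 − rank ∂_3 = (12 − 12) − 0 = 0, and there is no ∂_3, so H_2 ≅ 0.

As a check, the Euler characteristic is 16 − 30 + 12 = -2, which agrees with 2 − 4 + 0 = -2.

H_0 = Z^2,  H_1 = Z^4 ⊕ Z/2,  H_2 = 0.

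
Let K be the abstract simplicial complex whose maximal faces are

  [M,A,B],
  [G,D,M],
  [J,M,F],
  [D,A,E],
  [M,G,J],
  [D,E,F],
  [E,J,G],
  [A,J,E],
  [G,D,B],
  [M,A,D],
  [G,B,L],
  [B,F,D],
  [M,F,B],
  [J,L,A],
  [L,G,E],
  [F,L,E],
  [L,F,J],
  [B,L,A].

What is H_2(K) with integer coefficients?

K has 9 vertices, 27 edges, 18 triangles.
rank ∂_2 = 18, rank ∂_3 = 0 ⇒ b_2 = 18 − 18 − 0 = 0. So H_2 = 0.

H_2 ≅ 0.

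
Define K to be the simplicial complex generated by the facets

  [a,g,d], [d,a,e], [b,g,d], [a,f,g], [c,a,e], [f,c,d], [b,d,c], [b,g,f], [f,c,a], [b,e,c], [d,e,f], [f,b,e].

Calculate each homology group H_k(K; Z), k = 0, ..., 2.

H_0 = Z,  H_1 = Z/2Z,  H_2 = 0.

Take the total order a < b < c < d < e < f < g on the vertex set. Then K (dimension 2) consists of the simplices:

  0-simplices (7): a, b, c, d, e, f, g
  1-simplices (18): ac, ad, ae, af, ag, bc, bd, be, bf, bg, cd, ce, cf, de, df, dg, ef, fg
  2-simplices (12): ace, acf, ade, adg, afg, bcd, bce, bdg, bef, bfg, cdf, def

giving chain groups C_0 ≅ Z^7, C_1 ≅ Z^18, C_2 ≅ Z^12.

Boundary ∂_1: C_1 → C_0 maps an edge to its endpoints' difference, ∂[p,q] = q − p.
The 7×18 boundary matrix has rank 6 and Smith normal form diag(1,1,1,1,1,1).

Boundary ∂_2: C_2 → C_1 acts by ∂[p,q,r] = [q,r] − [p,r] + [p,q]. For instance
  ∂afg = fg − ag + af,
  ∂adg = dg − ag + ad.
The 18×12 boundary matrix has rank 12 and Smith normal form diag(1,1,1,1,1,1,1,1,1,1,1,2).

From H_k ≅ ker(∂_k) / im(∂_{k+1}) we obtain:

  H_0: rank C_0 − rank ∂_1 = 7 − 6 = 1, and the invariant factors of ∂_1 are all 1, so H_0 = Z.
  H_1: rank ker ∂_1 − rank ∂_2 = (18 − 6) − 12 = 0, and ∂_2 has invariant factor 2 > 1, so H_1 = Z/2Z.
  H_2: rank ker ∂_2 − rank ∂_3 = (12 − 12) − 0 = 0, and there is no ∂_3, so H_2 = 0.

As a check, the Euler characteristic is 7 − 18 + 12 = 1, which agrees with 1 − 0 + 0 = 1.
(K is a triangulation of the real projective plane RP^2.)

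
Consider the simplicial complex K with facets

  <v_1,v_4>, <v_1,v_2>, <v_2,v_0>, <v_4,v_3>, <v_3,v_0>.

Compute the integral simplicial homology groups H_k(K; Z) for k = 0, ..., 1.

Take the total order v_0 < v_1 < v_2 < v_3 < v_4 on the vertex set. Then K (dimension 1) consists of the simplices:

  0-simplices (5): [v_0], [v_1], [v_2], [v_3], [v_4]
  1-simplices (5): [v_0,v_2], [v_0,v_3], [v_1,v_2], [v_1,v_4], [v_3,v_4]

giving chain groups C_0 ≅ Z^5, C_1 ≅ Z^5.

∂_1: C_1 → C_0 maps an edge to its endpoints' difference, ∂[p,q] = q − p. For instance
  ∂[v_3,v_4] = [v_4] − [v_3].
The resulting 5×5 matrix has rank 4, and its Smith normal form has invariant factors (1,1,1,1).

Now H_k = ker ∂_k / im ∂_{k+1}, so:

  H_0: rank C_0 − rank ∂_1 = 5 − 4 = 1, and the invariant factors of ∂_1 are all 1, so H_0 ≅ Z.
  H_1: rank ker ∂_1 − rank ∂_2 = (5 − 4) − 0 = 1, and there is no ∂_2, so H_1 ≅ Z.

H_0 ≅ Z,  H_1 ≅ Z.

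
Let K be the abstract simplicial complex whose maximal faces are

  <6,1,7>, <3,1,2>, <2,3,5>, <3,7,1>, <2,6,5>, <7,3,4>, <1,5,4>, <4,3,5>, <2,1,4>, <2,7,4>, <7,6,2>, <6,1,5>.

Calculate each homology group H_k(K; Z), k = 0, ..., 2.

H_0 = Z,  H_1 = Z/2Z,  H_2 = 0.

Fix the vertex order 1 < 2 < 3 < 4 < 5 < 6 < 7 and write every simplex with vertices in increasing order. Then dim K = 2 and the simplices of K are:

  0-simplices (7): [1], [2], [3], [4], [5], [6], [7]
  1-simplices (18): [1,2], [1,3], [1,4], [1,5], [1,6], [1,7], [2,3], [2,4], [2,5], [2,6], [2,7], [3,4], [3,5], [3,7], [4,5], [4,7], [5,6], [6,7]
  2-simplices (12): [1,2,3], [1,2,4], [1,3,7], [1,4,5], [1,5,6], [1,6,7], [2,3,5], [2,4,7], [2,5,6], [2,6,7], [3,4,5], [3,4,7]

giving chain groups C_0 ≅ Z^7, C_1 ≅ Z^18, C_2 ≅ Z^12.

The boundary map ∂_1: C_1 → C_0 maps an edge to its endpoints' difference, ∂[p,q] = q − p.
The 7×18 boundary matrix has rank 6 and Smith normal form diag(1,1,1,1,1,1).

Boundary ∂_2: C_2 → C_1 acts by ∂[p,q,r] = [q,r] − [p,r] + [p,q]. For instance
  ∂[2,6,7] = [6,7] − [2,7] + [2,6],
  ∂[2,3,5] = [3,5] − [2,5] + [2,3].
The 18×12 boundary matrix has rank 12 and Smith normal form diag(1,1,1,1,1,1,1,1,1,1,1,2).

Computing H_k = (kernel of ∂_k) / (image of ∂_{k+1}):

  H_0: rank C_0 − rank ∂_1 = 7 − 6 = 1, and the invariant factors of ∂_1 are all 1, so H_0 = Z.
  H_1: rank ker ∂_1 − rank ∂_2 = (18 − 6) − 12 = 0, and ∂_2 has invariant factor 2 > 1, so H_1 = Z/2Z.
  H_2: rank ker ∂_2 − rank ∂_3 = (12 − 12) − 0 = 0, and there is no ∂_3, so H_2 = 0.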